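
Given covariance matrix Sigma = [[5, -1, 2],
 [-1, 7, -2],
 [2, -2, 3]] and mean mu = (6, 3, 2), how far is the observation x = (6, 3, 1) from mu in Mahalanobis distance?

Step 1 — centre the observation: (x - mu) = (0, 0, -1).

Step 2 — invert Sigma (cofactor / det for 3×3, or solve directly):
  Sigma^{-1} = [[0.2742, -0.0161, -0.1935],
 [-0.0161, 0.1774, 0.129],
 [-0.1935, 0.129, 0.5484]].

Step 3 — form the quadratic (x - mu)^T · Sigma^{-1} · (x - mu):
  Sigma^{-1} · (x - mu) = (0.1935, -0.129, -0.5484).
  (x - mu)^T · [Sigma^{-1} · (x - mu)] = (0)·(0.1935) + (0)·(-0.129) + (-1)·(-0.5484) = 0.5484.

Step 4 — take square root: d = √(0.5484) ≈ 0.7405.

d(x, mu) = √(0.5484) ≈ 0.7405


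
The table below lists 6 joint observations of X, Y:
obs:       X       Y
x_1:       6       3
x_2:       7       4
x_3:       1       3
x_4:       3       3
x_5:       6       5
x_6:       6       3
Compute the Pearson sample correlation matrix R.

Step 1 — column means:
  mean(X) = (6 + 7 + 1 + 3 + 6 + 6) / 6 = 29/6 = 4.8333
  mean(Y) = (3 + 4 + 3 + 3 + 5 + 3) / 6 = 21/6 = 3.5

Step 2 — sample variances and covariances s[i,j] = (1/(n-1)) · Σ_k (x_{k,i} - mean_i) · (x_{k,j} - mean_j), with n-1 = 5:
  s[X,X] = ((1.1667)·(1.1667) + (2.1667)·(2.1667) + (-3.8333)·(-3.8333) + (-1.8333)·(-1.8333) + (1.1667)·(1.1667) + (1.1667)·(1.1667)) / 5 = 26.8333/5 = 5.3667
  s[X,Y] = ((1.1667)·(-0.5) + (2.1667)·(0.5) + (-3.8333)·(-0.5) + (-1.8333)·(-0.5) + (1.1667)·(1.5) + (1.1667)·(-0.5)) / 5 = 4.5/5 = 0.9
  s[Y,Y] = ((-0.5)·(-0.5) + (0.5)·(0.5) + (-0.5)·(-0.5) + (-0.5)·(-0.5) + (1.5)·(1.5) + (-0.5)·(-0.5)) / 5 = 3.5/5 = 0.7
  Sample standard deviations s_i = √(s[i,i]):
  s(X) = √(5.3667) = 2.3166
  s(Y) = √(0.7) = 0.8367

Step 3 — r_{ij} = s_{ij} / (s_i · s_j):
  r[X,X] = 1 (diagonal).
  r[X,Y] = 0.9 / (2.3166 · 0.8367) = 0.9 / 1.9382 = 0.4643
  r[Y,Y] = 1 (diagonal).

R is symmetric with unit diagonal. Assembling:

R = [[1, 0.4643],
 [0.4643, 1]]


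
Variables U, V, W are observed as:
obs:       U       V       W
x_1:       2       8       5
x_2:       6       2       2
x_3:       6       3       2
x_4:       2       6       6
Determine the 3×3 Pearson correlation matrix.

Step 1 — column means:
  mean(U) = (2 + 6 + 6 + 2) / 4 = 16/4 = 4
  mean(V) = (8 + 2 + 3 + 6) / 4 = 19/4 = 4.75
  mean(W) = (5 + 2 + 2 + 6) / 4 = 15/4 = 3.75

Step 2 — sample variances and covariances s[i,j] = (1/(n-1)) · Σ_k (x_{k,i} - mean_i) · (x_{k,j} - mean_j), with n-1 = 3:
  s[U,U] = ((-2)·(-2) + (2)·(2) + (2)·(2) + (-2)·(-2)) / 3 = 16/3 = 5.3333
  s[U,V] = ((-2)·(3.25) + (2)·(-2.75) + (2)·(-1.75) + (-2)·(1.25)) / 3 = -18/3 = -6
  s[U,W] = ((-2)·(1.25) + (2)·(-1.75) + (2)·(-1.75) + (-2)·(2.25)) / 3 = -14/3 = -4.6667
  s[V,V] = ((3.25)·(3.25) + (-2.75)·(-2.75) + (-1.75)·(-1.75) + (1.25)·(1.25)) / 3 = 22.75/3 = 7.5833
  s[V,W] = ((3.25)·(1.25) + (-2.75)·(-1.75) + (-1.75)·(-1.75) + (1.25)·(2.25)) / 3 = 14.75/3 = 4.9167
  s[W,W] = ((1.25)·(1.25) + (-1.75)·(-1.75) + (-1.75)·(-1.75) + (2.25)·(2.25)) / 3 = 12.75/3 = 4.25
  Sample standard deviations s_i = √(s[i,i]):
  s(U) = √(5.3333) = 2.3094
  s(V) = √(7.5833) = 2.7538
  s(W) = √(4.25) = 2.0616

Step 3 — r_{ij} = s_{ij} / (s_i · s_j):
  r[U,U] = 1 (diagonal).
  r[U,V] = -6 / (2.3094 · 2.7538) = -6 / 6.3596 = -0.9435
  r[U,W] = -4.6667 / (2.3094 · 2.0616) = -4.6667 / 4.761 = -0.9802
  r[V,V] = 1 (diagonal).
  r[V,W] = 4.9167 / (2.7538 · 2.0616) = 4.9167 / 5.6771 = 0.8661
  r[W,W] = 1 (diagonal).

R is symmetric with unit diagonal. Assembling:

R = [[1, -0.9435, -0.9802],
 [-0.9435, 1, 0.8661],
 [-0.9802, 0.8661, 1]]


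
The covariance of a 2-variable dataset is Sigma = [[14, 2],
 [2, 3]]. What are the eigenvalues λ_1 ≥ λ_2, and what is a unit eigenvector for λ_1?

Step 1 — characteristic polynomial of 2×2 Sigma:
  det(Sigma - λI) = λ² - trace · λ + det = 0.
  trace = 14 + 3 = 17, det = 14·3 - (2)² = 38.
Step 2 — discriminant:
  Δ = trace² - 4·det = 289 - 152 = 137.
Step 3 — eigenvalues:
  λ = (trace ± √Δ)/2 = (17 ± 11.7047)/2,
  λ_1 = 14.3523,  λ_2 = 2.6477.

Step 4 — unit eigenvector for λ_1: solve (Sigma - λ_1 I)v = 0. First row:
  (14 - 14.3523)·v_x + (2)·v_y = 0, i.e. (-0.3523)·v_x + (2)·v_y = 0,
  so v ∝ (b, λ_1 - a) = (2, 0.3523) = u.
  ||u|| = √((2)² + (0.3523)²) = √(4.1242) ≈ 2.0308,
  v_1 = u/||u|| ≈ (0.9848, 0.1735) (||v_1|| = 1).

λ_1 = 14.3523,  λ_2 = 2.6477;  v_1 ≈ (0.9848, 0.1735)


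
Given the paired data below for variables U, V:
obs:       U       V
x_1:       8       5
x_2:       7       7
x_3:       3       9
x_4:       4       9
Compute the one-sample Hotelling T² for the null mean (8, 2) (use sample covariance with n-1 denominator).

Step 1 — sample mean vector:
  mean(U) = (8 + 7 + 3 + 4) / 4 = 22/4 = 5.5
  mean(V) = (5 + 7 + 9 + 9) / 4 = 30/4 = 7.5
  x̄ = (5.5, 7.5),  deviation x̄ - mu_0 = (5.5, 7.5) - (8, 2) = (-2.5, 5.5).

Step 2 — sample covariance matrix, S[i,j] = (1/(n-1)) · Σ_k (x_{k,i} - mean_i) · (x_{k,j} - mean_j), divisor n-1 = 3:
  S[U,U] = ((2.5)·(2.5) + (1.5)·(1.5) + (-2.5)·(-2.5) + (-1.5)·(-1.5)) / 3 = 17/3 = 5.6667
  S[U,V] = ((2.5)·(-2.5) + (1.5)·(-0.5) + (-2.5)·(1.5) + (-1.5)·(1.5)) / 3 = -13/3 = -4.3333
  S[V,V] = ((-2.5)·(-2.5) + (-0.5)·(-0.5) + (1.5)·(1.5) + (1.5)·(1.5)) / 3 = 11/3 = 3.6667
  S = [[5.6667, -4.3333],
 [-4.3333, 3.6667]].

Step 3 — invert S. det(S) = 5.6667·3.6667 - (-4.3333)² = 2.
  S^{-1} = (1/det) · [[d, -b], [-b, a]] = [[1.8333, 2.1667],
 [2.1667, 2.8333]].

Step 4 — quadratic form (x̄ - mu_0)^T · S^{-1} · (x̄ - mu_0):
  S^{-1} · (x̄ - mu_0) = (7.3333, 10.1667),
  (x̄ - mu_0)^T · [...] = (-2.5)·(7.3333) + (5.5)·(10.1667) = 37.5833.

Step 5 — scale by n: T² = 4 · 37.5833 = 150.3333.

T² ≈ 150.3333


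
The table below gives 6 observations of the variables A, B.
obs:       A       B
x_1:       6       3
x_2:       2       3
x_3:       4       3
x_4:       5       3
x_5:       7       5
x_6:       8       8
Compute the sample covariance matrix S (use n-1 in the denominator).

Step 1 — column means:
  mean(A) = (6 + 2 + 4 + 5 + 7 + 8) / 6 = 32/6 = 5.3333
  mean(B) = (3 + 3 + 3 + 3 + 5 + 8) / 6 = 25/6 = 4.1667

Step 2 — sample covariance S[i,j] = (1/(n-1)) · Σ_k (x_{k,i} - mean_i) · (x_{k,j} - mean_j), with n-1 = 5.
  S[A,A] = ((0.6667)·(0.6667) + (-3.3333)·(-3.3333) + (-1.3333)·(-1.3333) + (-0.3333)·(-0.3333) + (1.6667)·(1.6667) + (2.6667)·(2.6667)) / 5 = 23.3333/5 = 4.6667
  S[A,B] = ((0.6667)·(-1.1667) + (-3.3333)·(-1.1667) + (-1.3333)·(-1.1667) + (-0.3333)·(-1.1667) + (1.6667)·(0.8333) + (2.6667)·(3.8333)) / 5 = 16.6667/5 = 3.3333
  S[B,B] = ((-1.1667)·(-1.1667) + (-1.1667)·(-1.1667) + (-1.1667)·(-1.1667) + (-1.1667)·(-1.1667) + (0.8333)·(0.8333) + (3.8333)·(3.8333)) / 5 = 20.8333/5 = 4.1667

S is symmetric (S[j,i] = S[i,j]). Assembling:

S = [[4.6667, 3.3333],
 [3.3333, 4.1667]]


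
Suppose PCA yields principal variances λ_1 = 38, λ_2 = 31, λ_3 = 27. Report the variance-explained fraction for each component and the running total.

Step 1 — total variance = trace(Sigma) = Σ λ_i = 38 + 31 + 27 = 96.

Step 2 — fraction explained by component i = λ_i / Σ λ:
  PC1: 38/96 = 0.3958
  PC2: 31/96 = 0.3229
  PC3: 27/96 = 0.2812

Step 3 — cumulative fraction after k components = (λ_1 + ... + λ_k) / Σ λ:
  k = 1: 38/96 = 0.3958
  k = 2: (38 + 31)/96 = 69/96 = 0.7188
  k = 3: (38 + 31 + 27)/96 = 96/96 = 1

Summary (fraction, with percent):

explained: PC1 0.3958 (39.58%), PC2 0.3229 (32.29%), PC3 0.2812 (28.12%);  cumulative: 0.3958, 0.7188, 1


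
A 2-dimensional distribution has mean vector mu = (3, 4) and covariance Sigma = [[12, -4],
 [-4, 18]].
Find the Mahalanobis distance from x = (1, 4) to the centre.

Step 1 — centre the observation: (x - mu) = (-2, 0).

Step 2 — invert Sigma. det(Sigma) = 12·18 - (-4)² = 200.
  Sigma^{-1} = (1/det) · [[d, -b], [-b, a]] = [[0.09, 0.02],
 [0.02, 0.06]].

Step 3 — form the quadratic (x - mu)^T · Sigma^{-1} · (x - mu):
  Sigma^{-1} · (x - mu) = (-0.18, -0.04).
  (x - mu)^T · [Sigma^{-1} · (x - mu)] = (-2)·(-0.18) + (0)·(-0.04) = 0.36.

Step 4 — take square root: d = √(0.36) ≈ 0.6.

d(x, mu) = √(0.36) ≈ 0.6


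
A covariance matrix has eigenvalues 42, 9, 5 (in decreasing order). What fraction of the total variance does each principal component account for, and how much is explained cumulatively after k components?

Step 1 — total variance = trace(Sigma) = Σ λ_i = 42 + 9 + 5 = 56.

Step 2 — fraction explained by component i = λ_i / Σ λ:
  PC1: 42/56 = 0.75
  PC2: 9/56 = 0.1607
  PC3: 5/56 = 0.0893

Step 3 — cumulative fraction after k components = (λ_1 + ... + λ_k) / Σ λ:
  k = 1: 42/56 = 0.75
  k = 2: (42 + 9)/56 = 51/56 = 0.9107
  k = 3: (42 + 9 + 5)/56 = 56/56 = 1

Summary (fraction, with percent):

explained: PC1 0.75 (75%), PC2 0.1607 (16.07%), PC3 0.0893 (8.93%);  cumulative: 0.75, 0.9107, 1


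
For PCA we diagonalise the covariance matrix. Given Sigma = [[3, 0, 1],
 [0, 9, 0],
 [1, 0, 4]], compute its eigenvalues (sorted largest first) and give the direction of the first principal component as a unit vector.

Step 1 — characteristic polynomial p(λ) = det(λI - Sigma) = λ³ - tr·λ² + c_1·λ - det, where tr = trace, c_1 = sum of the principal 2×2 minors, det = det(Sigma):
  tr = 3 + 9 + 4 = 16,
  c_1 = (3·9 - (0)²) + (3·4 - (1)²) + (9·4 - (0)²) = 27 + 11 + 36 = 74,
  det = 3·(9·4 - (0)²) - (0)·((0)·4 - (0)·(1)) + (1)·((0)·(0) - 9·(1)) = 3·(36) - (0)·(0) + (1)·(-9) = 99.
  So p(λ) = λ³ - 16λ² + 74λ - 99.
Step 2 — look for an integer root (rational root theorem: any rational root is an integer divisor of 99). Testing λ = 9:
  p(9) = 729 - 1296 + 666 - 99 = 0  ✓
  Dividing out (λ - 9): p(λ) = (λ - 9)(λ² - 7λ + 11).
Step 3 — remaining eigenvalues from the quadratic λ² - 7λ + 11 = 0:
  Δ = 7² - 4·11 = 49 - 44 = 5,  λ = (7 ± √5)/2 = (7 ± 2.2361)/2 ≈ 4.618 or 2.382.
  Sorted: λ_1 = 9,  λ_2 = 4.618,  λ_3 = 2.382  (check: sum = 16 = tr ✓).

Step 4 — unit eigenvector for λ_1 = 9: v spans the null space of (Sigma - λ_1 I), whose rows are
  r_1 = (-6, 0, 1),  r_2 = (0, 0, 0),  r_3 = (1, 0, -5).
  v is orthogonal to every row, so take v ∝ r_1 × r_3 = ((0)·(-5) - (1)·(0), (1)·(1) - (-6)·(-5), (-6)·(0) - (0)·(1)) = (0, -29, 0).
  Rescale (divide by 29; multiply by -1 so the first nonzero entry is positive): u = (0, 1, 0).
  ||u|| = √((0)² + (1)² + (0)²) = √(1) = 1,  v_1 = u/||u|| ≈ (0, 1, 0) (||v_1|| = 1).

λ_1 = 9,  λ_2 = 4.618,  λ_3 = 2.382;  v_1 ≈ (0, 1, 0)


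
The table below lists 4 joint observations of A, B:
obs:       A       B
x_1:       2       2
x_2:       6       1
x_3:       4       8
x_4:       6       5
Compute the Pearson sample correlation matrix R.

Step 1 — column means:
  mean(A) = (2 + 6 + 4 + 6) / 4 = 18/4 = 4.5
  mean(B) = (2 + 1 + 8 + 5) / 4 = 16/4 = 4

Step 2 — sample variances and covariances s[i,j] = (1/(n-1)) · Σ_k (x_{k,i} - mean_i) · (x_{k,j} - mean_j), with n-1 = 3:
  s[A,A] = ((-2.5)·(-2.5) + (1.5)·(1.5) + (-0.5)·(-0.5) + (1.5)·(1.5)) / 3 = 11/3 = 3.6667
  s[A,B] = ((-2.5)·(-2) + (1.5)·(-3) + (-0.5)·(4) + (1.5)·(1)) / 3 = 0/3 = 0
  s[B,B] = ((-2)·(-2) + (-3)·(-3) + (4)·(4) + (1)·(1)) / 3 = 30/3 = 10
  Sample standard deviations s_i = √(s[i,i]):
  s(A) = √(3.6667) = 1.9149
  s(B) = √(10) = 3.1623

Step 3 — r_{ij} = s_{ij} / (s_i · s_j):
  r[A,A] = 1 (diagonal).
  r[A,B] = 0 / (1.9149 · 3.1623) = 0 / 6.0553 = 0
  r[B,B] = 1 (diagonal).

R is symmetric with unit diagonal. Assembling:

R = [[1, 0],
 [0, 1]]


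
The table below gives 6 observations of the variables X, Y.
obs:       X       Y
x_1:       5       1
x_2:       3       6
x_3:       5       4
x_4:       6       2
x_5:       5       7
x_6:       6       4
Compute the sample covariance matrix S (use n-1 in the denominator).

Step 1 — column means:
  mean(X) = (5 + 3 + 5 + 6 + 5 + 6) / 6 = 30/6 = 5
  mean(Y) = (1 + 6 + 4 + 2 + 7 + 4) / 6 = 24/6 = 4

Step 2 — sample covariance S[i,j] = (1/(n-1)) · Σ_k (x_{k,i} - mean_i) · (x_{k,j} - mean_j), with n-1 = 5.
  S[X,X] = ((0)·(0) + (-2)·(-2) + (0)·(0) + (1)·(1) + (0)·(0) + (1)·(1)) / 5 = 6/5 = 1.2
  S[X,Y] = ((0)·(-3) + (-2)·(2) + (0)·(0) + (1)·(-2) + (0)·(3) + (1)·(0)) / 5 = -6/5 = -1.2
  S[Y,Y] = ((-3)·(-3) + (2)·(2) + (0)·(0) + (-2)·(-2) + (3)·(3) + (0)·(0)) / 5 = 26/5 = 5.2

S is symmetric (S[j,i] = S[i,j]). Assembling:

S = [[1.2, -1.2],
 [-1.2, 5.2]]


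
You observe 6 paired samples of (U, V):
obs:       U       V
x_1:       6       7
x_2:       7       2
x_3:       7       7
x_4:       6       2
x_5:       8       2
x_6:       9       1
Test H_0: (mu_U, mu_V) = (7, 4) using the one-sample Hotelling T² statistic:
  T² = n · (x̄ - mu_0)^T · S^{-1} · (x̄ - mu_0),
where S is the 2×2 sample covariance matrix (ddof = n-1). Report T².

Step 1 — sample mean vector:
  mean(U) = (6 + 7 + 7 + 6 + 8 + 9) / 6 = 43/6 = 7.1667
  mean(V) = (7 + 2 + 7 + 2 + 2 + 1) / 6 = 21/6 = 3.5
  x̄ = (7.1667, 3.5),  deviation x̄ - mu_0 = (7.1667, 3.5) - (7, 4) = (0.1667, -0.5).

Step 2 — sample covariance matrix, S[i,j] = (1/(n-1)) · Σ_k (x_{k,i} - mean_i) · (x_{k,j} - mean_j), divisor n-1 = 5:
  S[U,U] = ((-1.1667)·(-1.1667) + (-0.1667)·(-0.1667) + (-0.1667)·(-0.1667) + (-1.1667)·(-1.1667) + (0.8333)·(0.8333) + (1.8333)·(1.8333)) / 5 = 6.8333/5 = 1.3667
  S[U,V] = ((-1.1667)·(3.5) + (-0.1667)·(-1.5) + (-0.1667)·(3.5) + (-1.1667)·(-1.5) + (0.8333)·(-1.5) + (1.8333)·(-2.5)) / 5 = -8.5/5 = -1.7
  S[V,V] = ((3.5)·(3.5) + (-1.5)·(-1.5) + (3.5)·(3.5) + (-1.5)·(-1.5) + (-1.5)·(-1.5) + (-2.5)·(-2.5)) / 5 = 37.5/5 = 7.5
  S = [[1.3667, -1.7],
 [-1.7, 7.5]].

Step 3 — invert S. det(S) = 1.3667·7.5 - (-1.7)² = 7.36.
  S^{-1} = (1/det) · [[d, -b], [-b, a]] = [[1.019, 0.231],
 [0.231, 0.1857]].

Step 4 — quadratic form (x̄ - mu_0)^T · S^{-1} · (x̄ - mu_0):
  S^{-1} · (x̄ - mu_0) = (0.0543, -0.0543),
  (x̄ - mu_0)^T · [...] = (0.1667)·(0.0543) + (-0.5)·(-0.0543) = 0.0362.

Step 5 — scale by n: T² = 6 · 0.0362 = 0.2174.

T² ≈ 0.2174


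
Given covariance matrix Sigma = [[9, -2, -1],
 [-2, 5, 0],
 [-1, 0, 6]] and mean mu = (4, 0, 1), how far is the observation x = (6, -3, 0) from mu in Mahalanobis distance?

Step 1 — centre the observation: (x - mu) = (2, -3, -1).

Step 2 — invert Sigma (cofactor / det for 3×3, or solve directly):
  Sigma^{-1} = [[0.1245, 0.0498, 0.0207],
 [0.0498, 0.2199, 0.0083],
 [0.0207, 0.0083, 0.1701]].

Step 3 — form the quadratic (x - mu)^T · Sigma^{-1} · (x - mu):
  Sigma^{-1} · (x - mu) = (0.0788, -0.5685, -0.1535).
  (x - mu)^T · [Sigma^{-1} · (x - mu)] = (2)·(0.0788) + (-3)·(-0.5685) + (-1)·(-0.1535) = 2.0166.

Step 4 — take square root: d = √(2.0166) ≈ 1.4201.

d(x, mu) = √(2.0166) ≈ 1.4201


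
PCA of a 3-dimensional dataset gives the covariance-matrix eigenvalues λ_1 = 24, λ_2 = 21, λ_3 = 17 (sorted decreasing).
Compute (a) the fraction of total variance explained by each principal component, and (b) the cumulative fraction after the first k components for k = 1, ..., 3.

Step 1 — total variance = trace(Sigma) = Σ λ_i = 24 + 21 + 17 = 62.

Step 2 — fraction explained by component i = λ_i / Σ λ:
  PC1: 24/62 = 0.3871
  PC2: 21/62 = 0.3387
  PC3: 17/62 = 0.2742

Step 3 — cumulative fraction after k components = (λ_1 + ... + λ_k) / Σ λ:
  k = 1: 24/62 = 0.3871
  k = 2: (24 + 21)/62 = 45/62 = 0.7258
  k = 3: (24 + 21 + 17)/62 = 62/62 = 1

Summary (fraction, with percent):

explained: PC1 0.3871 (38.71%), PC2 0.3387 (33.87%), PC3 0.2742 (27.42%);  cumulative: 0.3871, 0.7258, 1


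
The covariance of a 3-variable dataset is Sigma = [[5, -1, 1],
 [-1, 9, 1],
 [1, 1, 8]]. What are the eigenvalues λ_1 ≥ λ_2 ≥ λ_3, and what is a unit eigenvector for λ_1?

Step 1 — characteristic polynomial p(λ) = det(λI - Sigma) = λ³ - tr·λ² + c_1·λ - det, where tr = trace, c_1 = sum of the principal 2×2 minors, det = det(Sigma):
  tr = 5 + 9 + 8 = 22,
  c_1 = (5·9 - (-1)²) + (5·8 - (1)²) + (9·8 - (1)²) = 44 + 39 + 71 = 154,
  det = 5·(9·8 - (1)²) - (-1)·((-1)·8 - (1)·(1)) + (1)·((-1)·(1) - 9·(1)) = 5·(71) - (-1)·(-9) + (1)·(-10) = 336.
  So p(λ) = λ³ - 22λ² + 154λ - 336.
Step 2 — look for an integer root (rational root theorem: any rational root is an integer divisor of 336). Testing λ = 8:
  p(8) = 512 - 1408 + 1232 - 336 = 0  ✓
  Dividing out (λ - 8): p(λ) = (λ - 8)(λ² - 14λ + 42).
Step 3 — remaining eigenvalues from the quadratic λ² - 14λ + 42 = 0:
  Δ = 14² - 4·42 = 196 - 168 = 28,  λ = (14 ± √28)/2 = (14 ± 5.2915)/2 ≈ 9.6458 or 4.3542.
  Sorted: λ_1 = 9.6458,  λ_2 = 8,  λ_3 = 4.3542  (check: sum = 22 = tr ✓).

Step 4 — unit eigenvector for λ_1 ≈ 9.6458: v spans the null space of (Sigma - λ_1 I), whose rows are
  r_1 = (-4.6458, -1, 1),  r_2 = (-1, -0.6458, 1),  r_3 = (1, 1, -1.6458).
  v is orthogonal to every row, so take v ∝ r_1 × r_2 = ((-1)·(1) - (1)·(-0.6458), (1)·(-1) - (-4.6458)·(1), (-4.6458)·(-0.6458) - (-1)·(-1)) ≈ (-0.3542, 3.6458, 2).
  Rescale (multiply by -1 so the first nonzero entry is positive): u = (0.3542, -3.6458, -2).
  ||u|| = √((0.3542)² + (-3.6458)² + (-2)²) = √(17.417) ≈ 4.1734,  v_1 = u/||u|| ≈ (0.0849, -0.8736, -0.4792) (||v_1|| = 1).

λ_1 = 9.6458,  λ_2 = 8,  λ_3 = 4.3542;  v_1 ≈ (0.0849, -0.8736, -0.4792)


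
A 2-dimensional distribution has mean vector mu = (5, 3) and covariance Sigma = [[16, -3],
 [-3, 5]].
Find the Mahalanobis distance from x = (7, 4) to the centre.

Step 1 — centre the observation: (x - mu) = (2, 1).

Step 2 — invert Sigma. det(Sigma) = 16·5 - (-3)² = 71.
  Sigma^{-1} = (1/det) · [[d, -b], [-b, a]] = [[0.0704, 0.0423],
 [0.0423, 0.2254]].

Step 3 — form the quadratic (x - mu)^T · Sigma^{-1} · (x - mu):
  Sigma^{-1} · (x - mu) = (0.1831, 0.3099).
  (x - mu)^T · [Sigma^{-1} · (x - mu)] = (2)·(0.1831) + (1)·(0.3099) = 0.6761.

Step 4 — take square root: d = √(0.6761) ≈ 0.8222.

d(x, mu) = √(0.6761) ≈ 0.8222


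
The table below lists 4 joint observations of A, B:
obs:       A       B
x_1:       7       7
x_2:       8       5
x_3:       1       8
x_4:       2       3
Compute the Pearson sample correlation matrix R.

Step 1 — column means:
  mean(A) = (7 + 8 + 1 + 2) / 4 = 18/4 = 4.5
  mean(B) = (7 + 5 + 8 + 3) / 4 = 23/4 = 5.75

Step 2 — sample variances and covariances s[i,j] = (1/(n-1)) · Σ_k (x_{k,i} - mean_i) · (x_{k,j} - mean_j), with n-1 = 3:
  s[A,A] = ((2.5)·(2.5) + (3.5)·(3.5) + (-3.5)·(-3.5) + (-2.5)·(-2.5)) / 3 = 37/3 = 12.3333
  s[A,B] = ((2.5)·(1.25) + (3.5)·(-0.75) + (-3.5)·(2.25) + (-2.5)·(-2.75)) / 3 = -0.5/3 = -0.1667
  s[B,B] = ((1.25)·(1.25) + (-0.75)·(-0.75) + (2.25)·(2.25) + (-2.75)·(-2.75)) / 3 = 14.75/3 = 4.9167
  Sample standard deviations s_i = √(s[i,i]):
  s(A) = √(12.3333) = 3.5119
  s(B) = √(4.9167) = 2.2174

Step 3 — r_{ij} = s_{ij} / (s_i · s_j):
  r[A,A] = 1 (diagonal).
  r[A,B] = -0.1667 / (3.5119 · 2.2174) = -0.1667 / 7.7871 = -0.0214
  r[B,B] = 1 (diagonal).

R is symmetric with unit diagonal. Assembling:

R = [[1, -0.0214],
 [-0.0214, 1]]


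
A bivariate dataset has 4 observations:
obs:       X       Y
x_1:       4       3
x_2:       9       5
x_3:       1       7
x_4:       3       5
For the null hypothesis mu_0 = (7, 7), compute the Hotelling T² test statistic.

Step 1 — sample mean vector:
  mean(X) = (4 + 9 + 1 + 3) / 4 = 17/4 = 4.25
  mean(Y) = (3 + 5 + 7 + 5) / 4 = 20/4 = 5
  x̄ = (4.25, 5),  deviation x̄ - mu_0 = (4.25, 5) - (7, 7) = (-2.75, -2).

Step 2 — sample covariance matrix, S[i,j] = (1/(n-1)) · Σ_k (x_{k,i} - mean_i) · (x_{k,j} - mean_j), divisor n-1 = 3:
  S[X,X] = ((-0.25)·(-0.25) + (4.75)·(4.75) + (-3.25)·(-3.25) + (-1.25)·(-1.25)) / 3 = 34.75/3 = 11.5833
  S[X,Y] = ((-0.25)·(-2) + (4.75)·(0) + (-3.25)·(2) + (-1.25)·(0)) / 3 = -6/3 = -2
  S[Y,Y] = ((-2)·(-2) + (0)·(0) + (2)·(2) + (0)·(0)) / 3 = 8/3 = 2.6667
  S = [[11.5833, -2],
 [-2, 2.6667]].

Step 3 — invert S. det(S) = 11.5833·2.6667 - (-2)² = 26.8889.
  S^{-1} = (1/det) · [[d, -b], [-b, a]] = [[0.0992, 0.0744],
 [0.0744, 0.4308]].

Step 4 — quadratic form (x̄ - mu_0)^T · S^{-1} · (x̄ - mu_0):
  S^{-1} · (x̄ - mu_0) = (-0.4215, -1.0661),
  (x̄ - mu_0)^T · [...] = (-2.75)·(-0.4215) + (-2)·(-1.0661) = 3.2913.

Step 5 — scale by n: T² = 4 · 3.2913 = 13.1653.

T² ≈ 13.1653


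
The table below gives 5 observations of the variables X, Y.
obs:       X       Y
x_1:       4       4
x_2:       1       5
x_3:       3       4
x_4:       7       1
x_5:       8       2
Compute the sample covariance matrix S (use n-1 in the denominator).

Step 1 — column means:
  mean(X) = (4 + 1 + 3 + 7 + 8) / 5 = 23/5 = 4.6
  mean(Y) = (4 + 5 + 4 + 1 + 2) / 5 = 16/5 = 3.2

Step 2 — sample covariance S[i,j] = (1/(n-1)) · Σ_k (x_{k,i} - mean_i) · (x_{k,j} - mean_j), with n-1 = 4.
  S[X,X] = ((-0.6)·(-0.6) + (-3.6)·(-3.6) + (-1.6)·(-1.6) + (2.4)·(2.4) + (3.4)·(3.4)) / 4 = 33.2/4 = 8.3
  S[X,Y] = ((-0.6)·(0.8) + (-3.6)·(1.8) + (-1.6)·(0.8) + (2.4)·(-2.2) + (3.4)·(-1.2)) / 4 = -17.6/4 = -4.4
  S[Y,Y] = ((0.8)·(0.8) + (1.8)·(1.8) + (0.8)·(0.8) + (-2.2)·(-2.2) + (-1.2)·(-1.2)) / 4 = 10.8/4 = 2.7

S is symmetric (S[j,i] = S[i,j]). Assembling:

S = [[8.3, -4.4],
 [-4.4, 2.7]]


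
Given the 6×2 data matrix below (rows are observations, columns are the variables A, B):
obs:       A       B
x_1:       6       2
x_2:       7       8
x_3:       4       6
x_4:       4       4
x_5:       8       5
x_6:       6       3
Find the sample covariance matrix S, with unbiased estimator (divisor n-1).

Step 1 — column means:
  mean(A) = (6 + 7 + 4 + 4 + 8 + 6) / 6 = 35/6 = 5.8333
  mean(B) = (2 + 8 + 6 + 4 + 5 + 3) / 6 = 28/6 = 4.6667

Step 2 — sample covariance S[i,j] = (1/(n-1)) · Σ_k (x_{k,i} - mean_i) · (x_{k,j} - mean_j), with n-1 = 5.
  S[A,A] = ((0.1667)·(0.1667) + (1.1667)·(1.1667) + (-1.8333)·(-1.8333) + (-1.8333)·(-1.8333) + (2.1667)·(2.1667) + (0.1667)·(0.1667)) / 5 = 12.8333/5 = 2.5667
  S[A,B] = ((0.1667)·(-2.6667) + (1.1667)·(3.3333) + (-1.8333)·(1.3333) + (-1.8333)·(-0.6667) + (2.1667)·(0.3333) + (0.1667)·(-1.6667)) / 5 = 2.6667/5 = 0.5333
  S[B,B] = ((-2.6667)·(-2.6667) + (3.3333)·(3.3333) + (1.3333)·(1.3333) + (-0.6667)·(-0.6667) + (0.3333)·(0.3333) + (-1.6667)·(-1.6667)) / 5 = 23.3333/5 = 4.6667

S is symmetric (S[j,i] = S[i,j]). Assembling:

S = [[2.5667, 0.5333],
 [0.5333, 4.6667]]


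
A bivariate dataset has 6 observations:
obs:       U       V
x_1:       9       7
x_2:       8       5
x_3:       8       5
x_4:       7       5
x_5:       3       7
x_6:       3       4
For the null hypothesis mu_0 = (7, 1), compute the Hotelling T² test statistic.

Step 1 — sample mean vector:
  mean(U) = (9 + 8 + 8 + 7 + 3 + 3) / 6 = 38/6 = 6.3333
  mean(V) = (7 + 5 + 5 + 5 + 7 + 4) / 6 = 33/6 = 5.5
  x̄ = (6.3333, 5.5),  deviation x̄ - mu_0 = (6.3333, 5.5) - (7, 1) = (-0.6667, 4.5).

Step 2 — sample covariance matrix, S[i,j] = (1/(n-1)) · Σ_k (x_{k,i} - mean_i) · (x_{k,j} - mean_j), divisor n-1 = 5:
  S[U,U] = ((2.6667)·(2.6667) + (1.6667)·(1.6667) + (1.6667)·(1.6667) + (0.6667)·(0.6667) + (-3.3333)·(-3.3333) + (-3.3333)·(-3.3333)) / 5 = 35.3333/5 = 7.0667
  S[U,V] = ((2.6667)·(1.5) + (1.6667)·(-0.5) + (1.6667)·(-0.5) + (0.6667)·(-0.5) + (-3.3333)·(1.5) + (-3.3333)·(-1.5)) / 5 = 2/5 = 0.4
  S[V,V] = ((1.5)·(1.5) + (-0.5)·(-0.5) + (-0.5)·(-0.5) + (-0.5)·(-0.5) + (1.5)·(1.5) + (-1.5)·(-1.5)) / 5 = 7.5/5 = 1.5
  S = [[7.0667, 0.4],
 [0.4, 1.5]].

Step 3 — invert S. det(S) = 7.0667·1.5 - (0.4)² = 10.44.
  S^{-1} = (1/det) · [[d, -b], [-b, a]] = [[0.1437, -0.0383],
 [-0.0383, 0.6769]].

Step 4 — quadratic form (x̄ - mu_0)^T · S^{-1} · (x̄ - mu_0):
  S^{-1} · (x̄ - mu_0) = (-0.2682, 3.0715),
  (x̄ - mu_0)^T · [...] = (-0.6667)·(-0.2682) + (4.5)·(3.0715) = 14.0006.

Step 5 — scale by n: T² = 6 · 14.0006 = 84.0038.

T² ≈ 84.0038


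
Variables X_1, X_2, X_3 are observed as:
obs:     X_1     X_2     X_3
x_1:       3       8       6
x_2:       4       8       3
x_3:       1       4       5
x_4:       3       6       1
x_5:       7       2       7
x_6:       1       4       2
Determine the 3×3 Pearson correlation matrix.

Step 1 — column means:
  mean(X_1) = (3 + 4 + 1 + 3 + 7 + 1) / 6 = 19/6 = 3.1667
  mean(X_2) = (8 + 8 + 4 + 6 + 2 + 4) / 6 = 32/6 = 5.3333
  mean(X_3) = (6 + 3 + 5 + 1 + 7 + 2) / 6 = 24/6 = 4

Step 2 — sample variances and covariances s[i,j] = (1/(n-1)) · Σ_k (x_{k,i} - mean_i) · (x_{k,j} - mean_j), with n-1 = 5:
  s[X_1,X_1] = ((-0.1667)·(-0.1667) + (0.8333)·(0.8333) + (-2.1667)·(-2.1667) + (-0.1667)·(-0.1667) + (3.8333)·(3.8333) + (-2.1667)·(-2.1667)) / 5 = 24.8333/5 = 4.9667
  s[X_1,X_2] = ((-0.1667)·(2.6667) + (0.8333)·(2.6667) + (-2.1667)·(-1.3333) + (-0.1667)·(0.6667) + (3.8333)·(-3.3333) + (-2.1667)·(-1.3333)) / 5 = -5.3333/5 = -1.0667
  s[X_1,X_3] = ((-0.1667)·(2) + (0.8333)·(-1) + (-2.1667)·(1) + (-0.1667)·(-3) + (3.8333)·(3) + (-2.1667)·(-2)) / 5 = 13/5 = 2.6
  s[X_2,X_2] = ((2.6667)·(2.6667) + (2.6667)·(2.6667) + (-1.3333)·(-1.3333) + (0.6667)·(0.6667) + (-3.3333)·(-3.3333) + (-1.3333)·(-1.3333)) / 5 = 29.3333/5 = 5.8667
  s[X_2,X_3] = ((2.6667)·(2) + (2.6667)·(-1) + (-1.3333)·(1) + (0.6667)·(-3) + (-3.3333)·(3) + (-1.3333)·(-2)) / 5 = -8/5 = -1.6
  s[X_3,X_3] = ((2)·(2) + (-1)·(-1) + (1)·(1) + (-3)·(-3) + (3)·(3) + (-2)·(-2)) / 5 = 28/5 = 5.6
  Sample standard deviations s_i = √(s[i,i]):
  s(X_1) = √(4.9667) = 2.2286
  s(X_2) = √(5.8667) = 2.4221
  s(X_3) = √(5.6) = 2.3664

Step 3 — r_{ij} = s_{ij} / (s_i · s_j):
  r[X_1,X_1] = 1 (diagonal).
  r[X_1,X_2] = -1.0667 / (2.2286 · 2.4221) = -1.0667 / 5.3979 = -0.1976
  r[X_1,X_3] = 2.6 / (2.2286 · 2.3664) = 2.6 / 5.2738 = 0.493
  r[X_2,X_2] = 1 (diagonal).
  r[X_2,X_3] = -1.6 / (2.4221 · 2.3664) = -1.6 / 5.7318 = -0.2791
  r[X_3,X_3] = 1 (diagonal).

R is symmetric with unit diagonal. Assembling:

R = [[1, -0.1976, 0.493],
 [-0.1976, 1, -0.2791],
 [0.493, -0.2791, 1]]


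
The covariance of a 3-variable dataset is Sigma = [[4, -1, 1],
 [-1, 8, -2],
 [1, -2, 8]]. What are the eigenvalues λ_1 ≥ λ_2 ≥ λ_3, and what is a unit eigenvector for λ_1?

Step 1 — characteristic polynomial p(λ) = det(λI - Sigma) = λ³ - tr·λ² + c_1·λ - det, where tr = trace, c_1 = sum of the principal 2×2 minors, det = det(Sigma):
  tr = 4 + 8 + 8 = 20,
  c_1 = (4·8 - (-1)²) + (4·8 - (1)²) + (8·8 - (-2)²) = 31 + 31 + 60 = 122,
  det = 4·(8·8 - (-2)²) - (-1)·((-1)·8 - (-2)·(1)) + (1)·((-1)·(-2) - 8·(1)) = 4·(60) - (-1)·(-6) + (1)·(-6) = 228.
  So p(λ) = λ³ - 20λ² + 122λ - 228.
Step 2 — look for an integer root (rational root theorem: any rational root is an integer divisor of 228). Testing λ = 6:
  p(6) = 216 - 720 + 732 - 228 = 0  ✓
  Dividing out (λ - 6): p(λ) = (λ - 6)(λ² - 14λ + 38).
Step 3 — remaining eigenvalues from the quadratic λ² - 14λ + 38 = 0:
  Δ = 14² - 4·38 = 196 - 152 = 44,  λ = (14 ± √44)/2 = (14 ± 6.6332)/2 ≈ 10.3166 or 3.6834.
  Sorted: λ_1 = 10.3166,  λ_2 = 6,  λ_3 = 3.6834  (check: sum = 20 = tr ✓).

Step 4 — unit eigenvector for λ_1 ≈ 10.3166: v spans the null space of (Sigma - λ_1 I), whose rows are
  r_1 = (-6.3166, -1, 1),  r_2 = (-1, -2.3166, -2),  r_3 = (1, -2, -2.3166).
  v is orthogonal to every row, so take v ∝ r_1 × r_2 = ((-1)·(-2) - (1)·(-2.3166), (1)·(-1) - (-6.3166)·(-2), (-6.3166)·(-2.3166) - (-1)·(-1)) ≈ (4.3166, -13.6332, 13.6332).
  Let u = (4.3166, -13.6332, 13.6332).
  ||u|| = √((4.3166)² + (-13.6332)² + (13.6332)²) = √(390.3642) ≈ 19.7576,  v_1 = u/||u|| ≈ (0.2185, -0.69, 0.69) (||v_1|| = 1).

λ_1 = 10.3166,  λ_2 = 6,  λ_3 = 3.6834;  v_1 ≈ (0.2185, -0.69, 0.69)


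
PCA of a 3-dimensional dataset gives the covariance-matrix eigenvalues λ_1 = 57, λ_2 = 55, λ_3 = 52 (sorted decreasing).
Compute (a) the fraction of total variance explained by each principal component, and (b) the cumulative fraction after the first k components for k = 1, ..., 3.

Step 1 — total variance = trace(Sigma) = Σ λ_i = 57 + 55 + 52 = 164.

Step 2 — fraction explained by component i = λ_i / Σ λ:
  PC1: 57/164 = 0.3476
  PC2: 55/164 = 0.3354
  PC3: 52/164 = 0.3171

Step 3 — cumulative fraction after k components = (λ_1 + ... + λ_k) / Σ λ:
  k = 1: 57/164 = 0.3476
  k = 2: (57 + 55)/164 = 112/164 = 0.6829
  k = 3: (57 + 55 + 52)/164 = 164/164 = 1

Summary (fraction, with percent):

explained: PC1 0.3476 (34.76%), PC2 0.3354 (33.54%), PC3 0.3171 (31.71%);  cumulative: 0.3476, 0.6829, 1


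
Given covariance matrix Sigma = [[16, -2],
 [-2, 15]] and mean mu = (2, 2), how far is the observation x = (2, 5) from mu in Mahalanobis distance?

Step 1 — centre the observation: (x - mu) = (0, 3).

Step 2 — invert Sigma. det(Sigma) = 16·15 - (-2)² = 236.
  Sigma^{-1} = (1/det) · [[d, -b], [-b, a]] = [[0.0636, 0.0085],
 [0.0085, 0.0678]].

Step 3 — form the quadratic (x - mu)^T · Sigma^{-1} · (x - mu):
  Sigma^{-1} · (x - mu) = (0.0254, 0.2034).
  (x - mu)^T · [Sigma^{-1} · (x - mu)] = (0)·(0.0254) + (3)·(0.2034) = 0.6102.

Step 4 — take square root: d = √(0.6102) ≈ 0.7811.

d(x, mu) = √(0.6102) ≈ 0.7811


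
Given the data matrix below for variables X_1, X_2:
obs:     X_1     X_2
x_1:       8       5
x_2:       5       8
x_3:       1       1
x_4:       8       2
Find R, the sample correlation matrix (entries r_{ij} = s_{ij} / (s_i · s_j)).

Step 1 — column means:
  mean(X_1) = (8 + 5 + 1 + 8) / 4 = 22/4 = 5.5
  mean(X_2) = (5 + 8 + 1 + 2) / 4 = 16/4 = 4

Step 2 — sample variances and covariances s[i,j] = (1/(n-1)) · Σ_k (x_{k,i} - mean_i) · (x_{k,j} - mean_j), with n-1 = 3:
  s[X_1,X_1] = ((2.5)·(2.5) + (-0.5)·(-0.5) + (-4.5)·(-4.5) + (2.5)·(2.5)) / 3 = 33/3 = 11
  s[X_1,X_2] = ((2.5)·(1) + (-0.5)·(4) + (-4.5)·(-3) + (2.5)·(-2)) / 3 = 9/3 = 3
  s[X_2,X_2] = ((1)·(1) + (4)·(4) + (-3)·(-3) + (-2)·(-2)) / 3 = 30/3 = 10
  Sample standard deviations s_i = √(s[i,i]):
  s(X_1) = √(11) = 3.3166
  s(X_2) = √(10) = 3.1623

Step 3 — r_{ij} = s_{ij} / (s_i · s_j):
  r[X_1,X_1] = 1 (diagonal).
  r[X_1,X_2] = 3 / (3.3166 · 3.1623) = 3 / 10.4881 = 0.286
  r[X_2,X_2] = 1 (diagonal).

R is symmetric with unit diagonal. Assembling:

R = [[1, 0.286],
 [0.286, 1]]


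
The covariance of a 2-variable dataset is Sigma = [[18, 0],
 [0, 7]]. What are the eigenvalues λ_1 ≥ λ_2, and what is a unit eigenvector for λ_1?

Step 1 — characteristic polynomial of 2×2 Sigma:
  det(Sigma - λI) = λ² - trace · λ + det = 0.
  trace = 18 + 7 = 25, det = 18·7 - (0)² = 126.
Step 2 — discriminant:
  Δ = trace² - 4·det = 625 - 504 = 121.
Step 3 — eigenvalues:
  λ = (trace ± √Δ)/2 = (25 ± 11)/2,
  λ_1 = 18,  λ_2 = 7.

Step 4 — unit eigenvector for λ_1: Sigma is diagonal, so its eigenvectors are the coordinate axes. λ_1 = 18 is the diagonal entry on the first coordinate axis, hence
  v_1 = (1, 0) (||v_1|| = 1).

λ_1 = 18,  λ_2 = 7;  v_1 ≈ (1, 0)


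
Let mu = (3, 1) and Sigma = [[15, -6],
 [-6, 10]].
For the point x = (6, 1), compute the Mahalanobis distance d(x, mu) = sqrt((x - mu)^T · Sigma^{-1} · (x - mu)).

Step 1 — centre the observation: (x - mu) = (3, 0).

Step 2 — invert Sigma. det(Sigma) = 15·10 - (-6)² = 114.
  Sigma^{-1} = (1/det) · [[d, -b], [-b, a]] = [[0.0877, 0.0526],
 [0.0526, 0.1316]].

Step 3 — form the quadratic (x - mu)^T · Sigma^{-1} · (x - mu):
  Sigma^{-1} · (x - mu) = (0.2632, 0.1579).
  (x - mu)^T · [Sigma^{-1} · (x - mu)] = (3)·(0.2632) + (0)·(0.1579) = 0.7895.

Step 4 — take square root: d = √(0.7895) ≈ 0.8885.

d(x, mu) = √(0.7895) ≈ 0.8885


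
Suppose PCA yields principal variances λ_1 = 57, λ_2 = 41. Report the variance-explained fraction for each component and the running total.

Step 1 — total variance = trace(Sigma) = Σ λ_i = 57 + 41 = 98.

Step 2 — fraction explained by component i = λ_i / Σ λ:
  PC1: 57/98 = 0.5816
  PC2: 41/98 = 0.4184

Step 3 — cumulative fraction after k components = (λ_1 + ... + λ_k) / Σ λ:
  k = 1: 57/98 = 0.5816
  k = 2: (57 + 41)/98 = 98/98 = 1

Summary (fraction, with percent):

explained: PC1 0.5816 (58.16%), PC2 0.4184 (41.84%);  cumulative: 0.5816, 1


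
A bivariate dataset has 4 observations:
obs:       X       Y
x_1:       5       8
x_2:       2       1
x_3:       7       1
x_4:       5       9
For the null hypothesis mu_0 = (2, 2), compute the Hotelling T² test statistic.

Step 1 — sample mean vector:
  mean(X) = (5 + 2 + 7 + 5) / 4 = 19/4 = 4.75
  mean(Y) = (8 + 1 + 1 + 9) / 4 = 19/4 = 4.75
  x̄ = (4.75, 4.75),  deviation x̄ - mu_0 = (4.75, 4.75) - (2, 2) = (2.75, 2.75).

Step 2 — sample covariance matrix, S[i,j] = (1/(n-1)) · Σ_k (x_{k,i} - mean_i) · (x_{k,j} - mean_j), divisor n-1 = 3:
  S[X,X] = ((0.25)·(0.25) + (-2.75)·(-2.75) + (2.25)·(2.25) + (0.25)·(0.25)) / 3 = 12.75/3 = 4.25
  S[X,Y] = ((0.25)·(3.25) + (-2.75)·(-3.75) + (2.25)·(-3.75) + (0.25)·(4.25)) / 3 = 3.75/3 = 1.25
  S[Y,Y] = ((3.25)·(3.25) + (-3.75)·(-3.75) + (-3.75)·(-3.75) + (4.25)·(4.25)) / 3 = 56.75/3 = 18.9167
  S = [[4.25, 1.25],
 [1.25, 18.9167]].

Step 3 — invert S. det(S) = 4.25·18.9167 - (1.25)² = 78.8333.
  S^{-1} = (1/det) · [[d, -b], [-b, a]] = [[0.24, -0.0159],
 [-0.0159, 0.0539]].

Step 4 — quadratic form (x̄ - mu_0)^T · S^{-1} · (x̄ - mu_0):
  S^{-1} · (x̄ - mu_0) = (0.6163, 0.1047),
  (x̄ - mu_0)^T · [...] = (2.75)·(0.6163) + (2.75)·(0.1047) = 1.9826.

Step 5 — scale by n: T² = 4 · 1.9826 = 7.9302.

T² ≈ 7.9302


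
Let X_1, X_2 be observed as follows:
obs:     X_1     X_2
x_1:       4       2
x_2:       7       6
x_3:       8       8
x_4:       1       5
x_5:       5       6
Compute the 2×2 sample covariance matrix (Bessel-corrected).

Step 1 — column means:
  mean(X_1) = (4 + 7 + 8 + 1 + 5) / 5 = 25/5 = 5
  mean(X_2) = (2 + 6 + 8 + 5 + 6) / 5 = 27/5 = 5.4

Step 2 — sample covariance S[i,j] = (1/(n-1)) · Σ_k (x_{k,i} - mean_i) · (x_{k,j} - mean_j), with n-1 = 4.
  S[X_1,X_1] = ((-1)·(-1) + (2)·(2) + (3)·(3) + (-4)·(-4) + (0)·(0)) / 4 = 30/4 = 7.5
  S[X_1,X_2] = ((-1)·(-3.4) + (2)·(0.6) + (3)·(2.6) + (-4)·(-0.4) + (0)·(0.6)) / 4 = 14/4 = 3.5
  S[X_2,X_2] = ((-3.4)·(-3.4) + (0.6)·(0.6) + (2.6)·(2.6) + (-0.4)·(-0.4) + (0.6)·(0.6)) / 4 = 19.2/4 = 4.8

S is symmetric (S[j,i] = S[i,j]). Assembling:

S = [[7.5, 3.5],
 [3.5, 4.8]]


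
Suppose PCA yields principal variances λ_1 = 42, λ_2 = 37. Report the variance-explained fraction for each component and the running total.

Step 1 — total variance = trace(Sigma) = Σ λ_i = 42 + 37 = 79.

Step 2 — fraction explained by component i = λ_i / Σ λ:
  PC1: 42/79 = 0.5316
  PC2: 37/79 = 0.4684

Step 3 — cumulative fraction after k components = (λ_1 + ... + λ_k) / Σ λ:
  k = 1: 42/79 = 0.5316
  k = 2: (42 + 37)/79 = 79/79 = 1

Summary (fraction, with percent):

explained: PC1 0.5316 (53.16%), PC2 0.4684 (46.84%);  cumulative: 0.5316, 1


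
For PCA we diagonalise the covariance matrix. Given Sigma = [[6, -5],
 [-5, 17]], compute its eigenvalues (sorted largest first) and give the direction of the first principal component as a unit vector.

Step 1 — characteristic polynomial of 2×2 Sigma:
  det(Sigma - λI) = λ² - trace · λ + det = 0.
  trace = 6 + 17 = 23, det = 6·17 - (-5)² = 77.
Step 2 — discriminant:
  Δ = trace² - 4·det = 529 - 308 = 221.
Step 3 — eigenvalues:
  λ = (trace ± √Δ)/2 = (23 ± 14.8661)/2,
  λ_1 = 18.933,  λ_2 = 4.067.

Step 4 — unit eigenvector for λ_1: solve (Sigma - λ_1 I)v = 0. First row:
  (6 - 18.933)·v_x + (-5)·v_y = 0, i.e. (-12.933)·v_x + (-5)·v_y = 0,
  so v ∝ (b, λ_1 - a) = (-5, 12.933); multiply by -1 so the first entry is positive: u = (5, -12.933).
  ||u|| = √((5)² + (-12.933)²) = √(192.2634) ≈ 13.8659,
  v_1 = u/||u|| ≈ (0.3606, -0.9327) (||v_1|| = 1).

λ_1 = 18.933,  λ_2 = 4.067;  v_1 ≈ (0.3606, -0.9327)


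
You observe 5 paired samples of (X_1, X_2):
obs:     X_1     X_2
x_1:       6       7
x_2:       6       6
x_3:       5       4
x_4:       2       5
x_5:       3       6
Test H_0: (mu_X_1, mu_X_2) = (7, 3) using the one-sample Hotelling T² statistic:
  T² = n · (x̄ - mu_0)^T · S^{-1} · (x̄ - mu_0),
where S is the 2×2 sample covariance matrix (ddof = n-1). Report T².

Step 1 — sample mean vector:
  mean(X_1) = (6 + 6 + 5 + 2 + 3) / 5 = 22/5 = 4.4
  mean(X_2) = (7 + 6 + 4 + 5 + 6) / 5 = 28/5 = 5.6
  x̄ = (4.4, 5.6),  deviation x̄ - mu_0 = (4.4, 5.6) - (7, 3) = (-2.6, 2.6).

Step 2 — sample covariance matrix, S[i,j] = (1/(n-1)) · Σ_k (x_{k,i} - mean_i) · (x_{k,j} - mean_j), divisor n-1 = 4:
  S[X_1,X_1] = ((1.6)·(1.6) + (1.6)·(1.6) + (0.6)·(0.6) + (-2.4)·(-2.4) + (-1.4)·(-1.4)) / 4 = 13.2/4 = 3.3
  S[X_1,X_2] = ((1.6)·(1.4) + (1.6)·(0.4) + (0.6)·(-1.6) + (-2.4)·(-0.6) + (-1.4)·(0.4)) / 4 = 2.8/4 = 0.7
  S[X_2,X_2] = ((1.4)·(1.4) + (0.4)·(0.4) + (-1.6)·(-1.6) + (-0.6)·(-0.6) + (0.4)·(0.4)) / 4 = 5.2/4 = 1.3
  S = [[3.3, 0.7],
 [0.7, 1.3]].

Step 3 — invert S. det(S) = 3.3·1.3 - (0.7)² = 3.8.
  S^{-1} = (1/det) · [[d, -b], [-b, a]] = [[0.3421, -0.1842],
 [-0.1842, 0.8684]].

Step 4 — quadratic form (x̄ - mu_0)^T · S^{-1} · (x̄ - mu_0):
  S^{-1} · (x̄ - mu_0) = (-1.3684, 2.7368),
  (x̄ - mu_0)^T · [...] = (-2.6)·(-1.3684) + (2.6)·(2.7368) = 10.6737.

Step 5 — scale by n: T² = 5 · 10.6737 = 53.3684.

T² ≈ 53.3684


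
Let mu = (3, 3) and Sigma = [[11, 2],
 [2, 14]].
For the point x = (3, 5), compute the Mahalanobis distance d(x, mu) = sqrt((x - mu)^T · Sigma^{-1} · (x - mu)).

Step 1 — centre the observation: (x - mu) = (0, 2).

Step 2 — invert Sigma. det(Sigma) = 11·14 - (2)² = 150.
  Sigma^{-1} = (1/det) · [[d, -b], [-b, a]] = [[0.0933, -0.0133],
 [-0.0133, 0.0733]].

Step 3 — form the quadratic (x - mu)^T · Sigma^{-1} · (x - mu):
  Sigma^{-1} · (x - mu) = (-0.0267, 0.1467).
  (x - mu)^T · [Sigma^{-1} · (x - mu)] = (0)·(-0.0267) + (2)·(0.1467) = 0.2933.

Step 4 — take square root: d = √(0.2933) ≈ 0.5416.

d(x, mu) = √(0.2933) ≈ 0.5416


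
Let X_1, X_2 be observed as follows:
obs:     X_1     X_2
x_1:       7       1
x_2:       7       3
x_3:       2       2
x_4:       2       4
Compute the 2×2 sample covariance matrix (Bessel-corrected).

Step 1 — column means:
  mean(X_1) = (7 + 7 + 2 + 2) / 4 = 18/4 = 4.5
  mean(X_2) = (1 + 3 + 2 + 4) / 4 = 10/4 = 2.5

Step 2 — sample covariance S[i,j] = (1/(n-1)) · Σ_k (x_{k,i} - mean_i) · (x_{k,j} - mean_j), with n-1 = 3.
  S[X_1,X_1] = ((2.5)·(2.5) + (2.5)·(2.5) + (-2.5)·(-2.5) + (-2.5)·(-2.5)) / 3 = 25/3 = 8.3333
  S[X_1,X_2] = ((2.5)·(-1.5) + (2.5)·(0.5) + (-2.5)·(-0.5) + (-2.5)·(1.5)) / 3 = -5/3 = -1.6667
  S[X_2,X_2] = ((-1.5)·(-1.5) + (0.5)·(0.5) + (-0.5)·(-0.5) + (1.5)·(1.5)) / 3 = 5/3 = 1.6667

S is symmetric (S[j,i] = S[i,j]). Assembling:

S = [[8.3333, -1.6667],
 [-1.6667, 1.6667]]


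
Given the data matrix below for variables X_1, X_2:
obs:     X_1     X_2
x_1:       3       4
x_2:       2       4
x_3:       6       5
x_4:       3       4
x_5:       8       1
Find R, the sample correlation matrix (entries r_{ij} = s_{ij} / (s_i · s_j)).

Step 1 — column means:
  mean(X_1) = (3 + 2 + 6 + 3 + 8) / 5 = 22/5 = 4.4
  mean(X_2) = (4 + 4 + 5 + 4 + 1) / 5 = 18/5 = 3.6

Step 2 — sample variances and covariances s[i,j] = (1/(n-1)) · Σ_k (x_{k,i} - mean_i) · (x_{k,j} - mean_j), with n-1 = 4:
  s[X_1,X_1] = ((-1.4)·(-1.4) + (-2.4)·(-2.4) + (1.6)·(1.6) + (-1.4)·(-1.4) + (3.6)·(3.6)) / 4 = 25.2/4 = 6.3
  s[X_1,X_2] = ((-1.4)·(0.4) + (-2.4)·(0.4) + (1.6)·(1.4) + (-1.4)·(0.4) + (3.6)·(-2.6)) / 4 = -9.2/4 = -2.3
  s[X_2,X_2] = ((0.4)·(0.4) + (0.4)·(0.4) + (1.4)·(1.4) + (0.4)·(0.4) + (-2.6)·(-2.6)) / 4 = 9.2/4 = 2.3
  Sample standard deviations s_i = √(s[i,i]):
  s(X_1) = √(6.3) = 2.51
  s(X_2) = √(2.3) = 1.5166

Step 3 — r_{ij} = s_{ij} / (s_i · s_j):
  r[X_1,X_1] = 1 (diagonal).
  r[X_1,X_2] = -2.3 / (2.51 · 1.5166) = -2.3 / 3.8066 = -0.6042
  r[X_2,X_2] = 1 (diagonal).

R is symmetric with unit diagonal. Assembling:

R = [[1, -0.6042],
 [-0.6042, 1]]
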